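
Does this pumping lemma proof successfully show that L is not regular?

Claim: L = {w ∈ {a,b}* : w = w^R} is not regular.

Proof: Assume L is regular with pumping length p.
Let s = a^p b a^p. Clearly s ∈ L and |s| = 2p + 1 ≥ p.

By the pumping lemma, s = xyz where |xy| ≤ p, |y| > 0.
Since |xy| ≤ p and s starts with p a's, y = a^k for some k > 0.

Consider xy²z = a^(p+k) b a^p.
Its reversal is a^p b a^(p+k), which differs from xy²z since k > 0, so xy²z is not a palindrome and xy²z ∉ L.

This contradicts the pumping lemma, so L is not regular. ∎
The proof is correct.

This proof is valid because:
1. s = a^p b a^p is in L and is chosen in terms of p, so |s| ≥ p holds for every p
2. The decomposition analysis is correct: |xy| ≤ p forces y to lie inside the leading a's
3. The contradiction is valid: a^(p+k) b a^p has more a's before the b than after it, so it is not a palindrome
4. The conclusion follows logically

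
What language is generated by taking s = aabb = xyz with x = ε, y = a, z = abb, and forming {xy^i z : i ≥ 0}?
{xy^i z : i ≥ 0} = {a^(i+1) b^2 : i ≥ 0} = {abb, aabb, aaabb, ...}

With x = ε, y = a, z = abb: Starting with aabb and pumping the first 'a' (z = abb keeps the second 'a'), we get strings with i+1 a's followed by 2 b's for i = 0, 1, 2, ...; note bb is not produced because z always contributes one a.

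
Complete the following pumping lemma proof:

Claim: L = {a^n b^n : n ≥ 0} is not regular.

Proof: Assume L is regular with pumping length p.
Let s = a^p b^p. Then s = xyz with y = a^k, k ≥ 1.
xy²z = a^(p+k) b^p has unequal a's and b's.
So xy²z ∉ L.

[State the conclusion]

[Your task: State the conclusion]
This contradicts the pumping lemma for regular languages,
which guarantees xy^i z ∈ L for all i ≥ 0.

Since our assumption that L is regular leads to a contradiction,
we conclude that L = {a^n b^n : n ≥ 0} is NOT regular. ∎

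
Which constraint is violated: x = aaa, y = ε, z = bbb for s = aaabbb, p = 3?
Violated: |y| > 0

The decomposition x = aaa, y = ε, z = bbb for s = aaabbb with p = 3
violates the constraint: |y| > 0

|y| = 0, but the pumping lemma requires |y| > 0 (y must be non-empty).

Pumping lemma constraints:
1. xyz = s (decomposition is valid)
2. |xy| ≤ p
3. |y| > 0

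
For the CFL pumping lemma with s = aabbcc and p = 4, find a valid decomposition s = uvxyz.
u='a', v='a', x='bb', y='c', z='c'

For s = aabbcc with pumping length p = 4:

One valid decomposition:
- u = 'a'
- v = 'a'
- x = 'bb'
- y = 'c'
- z = 'c'

Verification:
- uvxyz = 'a' + 'a' + 'bb' + 'c' + 'c' = aabbcc ✓
- |vxy| = |'abbc'| = 4 ≤ 4 ✓
- |vy| = |'ac'| = 2 > 0 ✓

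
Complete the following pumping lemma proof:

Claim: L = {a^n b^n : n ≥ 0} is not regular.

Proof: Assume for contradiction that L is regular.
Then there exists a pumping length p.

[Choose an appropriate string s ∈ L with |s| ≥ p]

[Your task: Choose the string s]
s = a^p b^p

This string is in L (has equal a's and b's) and has length 2p ≥ p.
Any decomposition xyz with |xy| ≤ p means y consists only of a's,
so pumping will unbalance the counts.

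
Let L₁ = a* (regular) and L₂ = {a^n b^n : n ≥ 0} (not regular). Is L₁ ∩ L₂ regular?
Yes — L₁ ∩ L₂ is regular.

A string of a* contains no b's, and the only string of {a^n b^n} with no b's is ε (n = 0). So L₁ ∩ L₂ = {ε}, a finite language, which is regular.

Note that the bare facts "L₁ regular, L₂ non-regular" do not settle the question by themselves: the closure of regular languages under ∪, ∩, complement and difference applies only when BOTH operands are regular. With a non-regular operand the result can come out regular or non-regular depending on the specific languages, so one has to work out L₁ ∩ L₂ for this particular pair, as above.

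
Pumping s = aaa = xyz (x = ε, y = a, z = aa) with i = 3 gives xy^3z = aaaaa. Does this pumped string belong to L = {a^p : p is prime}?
Yes

xy³z = ε · aaa · aa = aaaaa.
aaaaa has length 5, which is prime, so it is in L.
(A single pumped string landing in L is not a contradiction by itself; a non-regularity proof needs some i for which xy^i z ∉ L, for every admissible decomposition.)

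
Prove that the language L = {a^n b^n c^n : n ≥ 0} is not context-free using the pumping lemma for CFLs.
Assume for contradiction that L is context-free, and let p ≥ 1 be the pumping length given by the pumping lemma for CFLs.
Choose s = a^p b^p c^p. Then s ∈ L and |s| = 3p ≥ p.
By the CFL pumping lemma, s = uvxyz for some u, v, x, y, z with |vxy| ≤ p, |vy| ≥ 1, and uv^i xy^i z ∈ L for every i ≥ 0.

Because |vxy| ≤ p, the window vxy cannot contain both an a and a c: any substring of s containing both must include the entire block b^p plus at least one a and one c, so it has length ≥ p + 2 > p.
Hence at least one of the letters a, c does not occur in vy at all.

Take i = 0: the string uxz is obtained from s by deleting |vy| ≥ 1 symbols, so |uxz| = 3p − |vy| < 3p.
But the letter (a or c) that does not occur in vy still occurs exactly p times in uxz. Every string of L with exactly p copies of some letter is a^p b^p c^p, of length 3p. Since |uxz| < 3p, uxz ∉ L.

This contradicts the CFL pumping lemma, which requires uv^i xy^i z ∈ L for all i ≥ 0.
Hence L = {a^n b^n c^n : n ≥ 0} is not context-free. ∎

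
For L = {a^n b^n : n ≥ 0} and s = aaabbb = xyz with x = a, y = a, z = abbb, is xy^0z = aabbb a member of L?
No

xy⁰z = a · ε · abbb = aabbb.
aabbb has 2 a's and 3 b's; 2 ≠ 3, so it is not in L.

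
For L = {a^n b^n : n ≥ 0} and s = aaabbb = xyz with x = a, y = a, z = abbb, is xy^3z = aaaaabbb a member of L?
No

xy³z = a · aaa · abbb = aaaaabbb.
aaaaabbb has 5 a's and 3 b's; 5 ≠ 3, so it is not in L.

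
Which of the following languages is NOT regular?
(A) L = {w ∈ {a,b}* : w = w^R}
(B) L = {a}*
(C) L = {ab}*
(A) {w ∈ {a,b}* : w = w^R}

(A) L = {w ∈ {a,b}* : w = w^R} is NOT regular.

The pumping lemma can be used to prove this:
After pumping, the string is no longer symmetric

The other languages are regular because they can be recognized by finite automata.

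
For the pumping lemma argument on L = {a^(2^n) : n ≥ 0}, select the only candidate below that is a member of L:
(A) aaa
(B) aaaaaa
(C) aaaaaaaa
(C) aaaaaaaa

The pumping lemma is applied to a string s that lies in L, so first check membership of each option:
- (A) aaa has length 3, strictly between 2^1 = 2 and 2^2 = 4, so it is not in L ✗
- (B) aaaaaa has length 6, strictly between 2^2 = 4 and 2^3 = 8, so it is not in L ✗
- (C) aaaaaaaa has length 8 = 2^3, so it is in L ✓

Only (C) aaaaaaaa is in L, so it is the only candidate that could play the role of s.
(In a complete proof one picks s in terms of the pumping length p so that |s| ≥ p is guaranteed; a fixed string like aaaaaaaa illustrates the shape of such an s.)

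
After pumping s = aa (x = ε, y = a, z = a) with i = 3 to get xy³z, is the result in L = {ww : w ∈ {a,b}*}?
Yes

xy³z = ε · aaa · a = aaaa.
aaaa splits into halves aa · aa, which are equal, so it is in L (w = aa).
(A single pumped string landing in L is not a contradiction by itself; a non-regularity proof needs some i for which xy^i z ∉ L, for every admissible decomposition.)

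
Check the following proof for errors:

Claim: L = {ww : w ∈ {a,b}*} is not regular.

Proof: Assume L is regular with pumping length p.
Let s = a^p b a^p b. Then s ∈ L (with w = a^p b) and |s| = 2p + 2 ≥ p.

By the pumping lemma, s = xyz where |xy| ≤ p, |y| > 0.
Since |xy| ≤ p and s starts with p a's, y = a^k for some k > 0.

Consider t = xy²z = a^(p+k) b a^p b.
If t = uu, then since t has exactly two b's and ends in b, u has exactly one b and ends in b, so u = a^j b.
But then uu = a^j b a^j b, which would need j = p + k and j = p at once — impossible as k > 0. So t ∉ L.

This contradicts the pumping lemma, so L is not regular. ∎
The proof is correct.

This proof is valid because:
1. s = a^p b a^p b is in L and is chosen in terms of p, so |s| ≥ p holds for every p
2. The decomposition analysis is correct: |xy| ≤ p forces y to lie inside the leading a's
3. The contradiction is valid: the argument shows a^(p+k) b a^p b cannot be split into two equal halves
4. The conclusion follows logically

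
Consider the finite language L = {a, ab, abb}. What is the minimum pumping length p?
p = 4

For a finite language L, the pumping lemma holds vacuously if p > max|s| for s ∈ L.

The longest string in L = {a, ab, abb} has length 3.
If p = 4, then no string s ∈ L has |s| ≥ p, so the condition is vacuously true.

The minimum pumping length is p = 4.

Why no smaller p works: for any p ≤ 3, the longest string s ∈ L has |s| = 3 ≥ p, so it would
have to be pumpable; but pumping up (i = 2, 3, ...) produces ever longer strings, which cannot all lie in the
finite language L. So the pumping property fails for every p ≤ 3.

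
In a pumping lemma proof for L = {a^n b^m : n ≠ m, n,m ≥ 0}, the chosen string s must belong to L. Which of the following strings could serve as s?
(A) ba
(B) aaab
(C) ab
(B) aaab

The pumping lemma is applied to a string s that lies in L, so first check membership of each option:
- (A) ba has an a after a b, so it is not of the form a^n b^m and is not in L ✗
- (B) aaab = a^3 b^1 with 3 ≠ 1, so it is in L ✓
- (C) ab = a^1 b^1 has n = m = 1, so it is not in L ✗

Only (B) aaab is in L, so it is the only candidate that could play the role of s.
(In a complete proof one picks s in terms of the pumping length p so that |s| ≥ p is guaranteed; a fixed string like aaab illustrates the shape of such an s.)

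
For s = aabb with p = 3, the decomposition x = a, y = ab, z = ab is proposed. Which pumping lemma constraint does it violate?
Violated: xyz = s

The decomposition x = a, y = ab, z = ab for s = aabb with p = 3
violates the constraint: xyz = s

xyz = 'a' + 'ab' + 'ab' = 'aabab' ≠ 'aabb' = s. The decomposition doesn't reconstruct s.

Pumping lemma constraints:
1. xyz = s (decomposition is valid)
2. |xy| ≤ p
3. |y| > 0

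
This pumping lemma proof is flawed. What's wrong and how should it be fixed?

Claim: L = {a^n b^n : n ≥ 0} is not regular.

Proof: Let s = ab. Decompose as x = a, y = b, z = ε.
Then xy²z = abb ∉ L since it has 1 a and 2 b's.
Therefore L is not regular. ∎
Error: The string s = ab might be shorter than the pumping length p.

Correction: Choose s = a^p b^p to ensure |s| ≥ p. Also, the decomposition is wrong: with |xy| ≤ p, y cannot include b's when s starts with p a's.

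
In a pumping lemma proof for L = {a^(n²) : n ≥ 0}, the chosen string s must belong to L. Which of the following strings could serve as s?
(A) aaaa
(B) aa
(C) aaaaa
(A) aaaa

The pumping lemma is applied to a string s that lies in L, so first check membership of each option:
- (A) aaaa has length 4 = 2², a perfect square, so it is in L ✓
- (B) aa has length 2, strictly between 1² = 1 and 2² = 4, so it is not in L ✗
- (C) aaaaa has length 5, strictly between 2² = 4 and 3² = 9, so it is not in L ✗

Only (A) aaaa is in L, so it is the only candidate that could play the role of s.
(In a complete proof one picks s in terms of the pumping length p so that |s| ≥ p is guaranteed; a fixed string like aaaa illustrates the shape of such an s.)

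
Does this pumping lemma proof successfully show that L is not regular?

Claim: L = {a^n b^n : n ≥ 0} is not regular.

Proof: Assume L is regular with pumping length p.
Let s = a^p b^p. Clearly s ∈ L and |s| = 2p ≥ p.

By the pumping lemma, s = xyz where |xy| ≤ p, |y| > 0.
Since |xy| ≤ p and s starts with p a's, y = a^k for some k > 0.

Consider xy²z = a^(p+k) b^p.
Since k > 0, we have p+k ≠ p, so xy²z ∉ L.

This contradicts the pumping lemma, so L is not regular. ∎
The proof is correct.

This proof is valid because:
1. The string s = a^p b^p is correctly in L
2. The decomposition analysis is correct: y must consist only of a's
3. The contradiction is valid: pumping increases a's but not b's
4. The conclusion follows logically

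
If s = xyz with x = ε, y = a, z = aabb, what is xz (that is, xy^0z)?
aabb

Given x = '', y = 'a', z = 'aabb' and i = 0:

xy^0z = x + y·y·...·y (0 times) + z
       = '' + 'a'^0 + 'aabb'
       = '' + '' + 'aabb'
       = 'aabb'

The pumped string is 'aabb' with length 4.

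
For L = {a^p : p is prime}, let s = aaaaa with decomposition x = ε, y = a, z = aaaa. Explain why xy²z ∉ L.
xy²z = aaaaaa ∉ L

Pumping with i = 2 replaces y = a by y² = aa:
- Original: s = xyz = aaaaa; aaaaa has length 5, which is prime, so it is in L
- Pumped: xy²z = ε · aa · aaaa = aaaaaa
- aaaaaa has length 6 = 2 × 3, which is not prime, so it is not in L

The pumping lemma would require xy²z ∈ L, so this decomposition yields a contradiction.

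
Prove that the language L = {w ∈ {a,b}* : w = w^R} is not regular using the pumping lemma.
Assume for contradiction that L is regular, and let p ≥ 1 be the pumping length given by the pumping lemma.
Choose s = a^p b a^p. Then s ∈ L (it reads the same in both directions) and |s| = 2p + 1 ≥ p.
By the pumping lemma, s = xyz for some x, y, z with |xy| ≤ p, |y| ≥ 1, and xy^i z ∈ L for every i ≥ 0.
Since |xy| ≤ p and the first p symbols of s are all a's, y = a^k for some k with 1 ≤ k ≤ p.

Take i = 2: xy²z = a^(p + k) b a^p.
Its reversal is a^p b a^(p + k). These differ because the block of a's before the unique b has length p + k in one and p in the other, and p + k ≠ p since k ≥ 1. So xy²z is not a palindrome, i.e. xy²z ∉ L.

This contradicts the pumping lemma, which requires xy^i z ∈ L for all i ≥ 0.
Hence L = {w ∈ {a,b}* : w = w^R} is not regular. ∎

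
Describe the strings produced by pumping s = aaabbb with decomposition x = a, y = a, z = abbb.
{xy^i z : i ≥ 0} = {a^(2+i) b^3 : i ≥ 0} = {aabbb, aaabbb, aaaabbb, ...}

With x = a, y = a, z = abbb: Starting with aaabbb and pumping the second 'a', we get strings with 2+i a's followed by 3 b's for i = 0, 1, 2, ...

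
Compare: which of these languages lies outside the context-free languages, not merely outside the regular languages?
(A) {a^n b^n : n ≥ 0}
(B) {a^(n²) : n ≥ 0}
(B) {a^(n²) : n ≥ 0}

(B) {a^(n²) : n ≥ 0} requires the CFL pumping lemma.

- {a^n b^n : n ≥ 0} is context-free (but not regular)
  • Can be shown non-regular with the regular pumping lemma
  • After pumping, the number of a's and b's become unequal

- {a^(n²) : n ≥ 0} is NOT context-free
  • Requires the CFL pumping lemma to prove
  • Gaps between squares grow unboundedly

The CFL pumping lemma is "stronger" in that it can prove non-membership
in the larger class of context-free languages.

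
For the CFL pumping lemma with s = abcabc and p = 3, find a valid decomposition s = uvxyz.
u='ab', v='c', x='a', y='b', z='c'

For s = abcabc with pumping length p = 3:

One valid decomposition:
- u = 'ab'
- v = 'c'
- x = 'a'
- y = 'b'
- z = 'c'

Verification:
- uvxyz = 'ab' + 'c' + 'a' + 'b' + 'c' = abcabc ✓
- |vxy| = |'cab'| = 3 ≤ 3 ✓
- |vy| = |'cb'| = 2 > 0 ✓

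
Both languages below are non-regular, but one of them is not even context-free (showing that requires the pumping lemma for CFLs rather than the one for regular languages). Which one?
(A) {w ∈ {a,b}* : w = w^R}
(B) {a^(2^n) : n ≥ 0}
(B) {a^(2^n) : n ≥ 0}

(B) {a^(2^n) : n ≥ 0} requires the CFL pumping lemma.

- {w ∈ {a,b}* : w = w^R} is context-free (but not regular)
  • Can be shown non-regular with the regular pumping lemma
  • After pumping, the string is no longer symmetric

- {a^(2^n) : n ≥ 0} is NOT context-free
  • Requires the CFL pumping lemma to prove
  • Gaps between powers of 2 grow exponentially

The CFL pumping lemma is "stronger" in that it can prove non-membership
in the larger class of context-free languages.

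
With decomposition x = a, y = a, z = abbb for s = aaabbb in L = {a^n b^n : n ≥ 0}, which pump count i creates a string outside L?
i = 3

xy³z = a · aaa · abbb = aaaaabbb; aaaaabbb has 5 a's and 3 b's; 5 ≠ 3, so it is not in L.
(Other choices also work, e.g. i = 0, 2; only i = 1 is guaranteed to stay in L since xy¹z = s.)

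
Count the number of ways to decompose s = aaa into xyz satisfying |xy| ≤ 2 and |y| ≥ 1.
3

For s = 'aaa' with pumping length p = 2:

Constraints: |xy| ≤ 2, |y| > 0

Valid decompositions (|xy| ≤ p, |y| ≥ 1):
  • x='', y='a', z='aa'
  • x='a', y='a', z='a'
  • x='', y='aa', z='a'

Total count: 3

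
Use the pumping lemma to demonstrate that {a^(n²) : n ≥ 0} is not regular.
Assume for contradiction that L is regular, and let p ≥ 1 be the pumping length given by the pumping lemma.
Choose s = a^(p²). Then s ∈ L and |s| = p² ≥ p.
By the pumping lemma, s = xyz for some x, y, z with |xy| ≤ p, |y| ≥ 1, and xy^i z ∈ L for every i ≥ 0.
Here y = a^k for some k with 1 ≤ k ≤ |xy| ≤ p.

Take i = 2: |xy²z| = p² + k.
Now p² < p² + k ≤ p² + p < p² + 2p + 1 = (p + 1)².
So |xy²z| lies strictly between the consecutive squares p² and (p + 1)², hence is not a perfect square, and xy²z ∉ L.

This contradicts the pumping lemma, which requires xy^i z ∈ L for all i ≥ 0.
Hence L = {a^(n²) : n ≥ 0} is not regular. ∎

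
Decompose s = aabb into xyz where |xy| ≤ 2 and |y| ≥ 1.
x = 'a', y = 'a', z = 'bb'

For s = aabb and p = 2, one valid decomposition is:
- x = 'a' (length 1)
- y = 'a' (length 1)
- z = 'bb' (length 2)

Verification:
- xyz = 'a' + 'a' + 'bb' = aabb ✓
- |xy| = 2 ≤ 2 ✓
- |y| = 1 > 0 ✓

All pumping lemma constraints are satisfied.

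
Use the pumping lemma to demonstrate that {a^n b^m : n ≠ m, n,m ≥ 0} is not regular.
Assume for contradiction that L is regular, and let p ≥ 1 be the pumping length given by the pumping lemma.
Choose s = a^p b^(p + p!). Then s ∈ L because p ≠ p + p! (as p! ≥ 1), and |s| ≥ p.
By the pumping lemma, s = xyz for some x, y, z with |xy| ≤ p, |y| ≥ 1, and xy^i z ∈ L for every i ≥ 0.
Since |xy| ≤ p and the first p symbols of s are all a's, y = a^k for some k with 1 ≤ k ≤ p.
For every i ≥ 0, xy^i z = a^(p + (i − 1)k) b^(p + p!).

Because 1 ≤ k ≤ p, k divides p!. Let t = p!/k (a positive integer) and take i = t + 1.
Then the number of a's is p + tk = p + p!, which equals the number of b's.
So xy^(t+1) z = a^(p + p!) b^(p + p!) has equally many a's and b's and is NOT in L.

This contradicts the pumping lemma, which requires xy^i z ∈ L for all i ≥ 0.
Hence L = {a^n b^m : n ≠ m, n,m ≥ 0} is not regular. ∎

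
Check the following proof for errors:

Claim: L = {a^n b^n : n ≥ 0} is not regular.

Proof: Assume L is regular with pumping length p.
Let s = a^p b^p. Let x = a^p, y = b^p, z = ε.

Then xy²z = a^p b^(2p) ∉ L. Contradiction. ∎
The proof is INCORRECT.

Error: The decomposition violates |xy| ≤ p.
With x = a^p and y = b^p, we have |xy| = 2p > p.
The pumping lemma requires |xy| ≤ p, so y must be within the first p characters.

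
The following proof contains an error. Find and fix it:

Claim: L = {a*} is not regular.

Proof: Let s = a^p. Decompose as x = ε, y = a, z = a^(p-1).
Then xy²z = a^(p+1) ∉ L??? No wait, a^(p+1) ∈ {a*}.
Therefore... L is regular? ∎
Error: The proof attempts to show a*  is not regular, but a* IS regular!

Correction: a* is a regular language (recognized by a simple DFA with one accepting state and self-loop on 'a'). The pumping lemma can only prove non-regularity, not regularity. For regular languages, pumping always works.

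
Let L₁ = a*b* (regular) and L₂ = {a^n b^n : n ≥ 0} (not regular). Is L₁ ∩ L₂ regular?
No — L₁ ∩ L₂ is not regular.

Every string a^n b^n already lies in a*b*, so L₁ ∩ L₂ = {a^n b^n : n ≥ 0} = L₂ itself, which is the standard non-regular language (pump s = a^p b^p).

Note that the bare facts "L₁ regular, L₂ non-regular" do not settle the question by themselves: the closure of regular languages under ∪, ∩, complement and difference applies only when BOTH operands are regular. With a non-regular operand the result can come out regular or non-regular depending on the specific languages, so one has to work out L₁ ∩ L₂ for this particular pair, as above.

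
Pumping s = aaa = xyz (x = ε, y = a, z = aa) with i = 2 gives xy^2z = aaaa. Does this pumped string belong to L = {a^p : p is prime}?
No

xy²z = ε · aa · aa = aaaa.
aaaa has length 4 = 2 × 2, which is not prime, so it is not in L.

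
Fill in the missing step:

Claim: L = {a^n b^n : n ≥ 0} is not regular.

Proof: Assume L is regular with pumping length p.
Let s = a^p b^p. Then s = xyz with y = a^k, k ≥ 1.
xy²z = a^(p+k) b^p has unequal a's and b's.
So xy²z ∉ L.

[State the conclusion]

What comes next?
This contradicts the pumping lemma for regular languages,
which guarantees xy^i z ∈ L for all i ≥ 0.

Since our assumption that L is regular leads to a contradiction,
we conclude that L = {a^n b^n : n ≥ 0} is NOT regular. ∎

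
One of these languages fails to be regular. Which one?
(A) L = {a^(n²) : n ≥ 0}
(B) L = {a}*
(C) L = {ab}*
(A) {a^(n²) : n ≥ 0}

(A) L = {a^(n²) : n ≥ 0} is NOT regular.

The pumping lemma can be used to prove this:
After pumping, length is no longer a perfect square

The other languages are regular because they can be recognized by finite automata.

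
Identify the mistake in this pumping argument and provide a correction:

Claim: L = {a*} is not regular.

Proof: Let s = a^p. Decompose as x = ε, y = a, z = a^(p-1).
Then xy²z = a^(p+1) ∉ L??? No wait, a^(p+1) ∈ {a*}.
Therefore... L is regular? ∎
Error: The proof attempts to show a*  is not regular, but a* IS regular!

Correction: a* is a regular language (recognized by a simple DFA with one accepting state and self-loop on 'a'). The pumping lemma can only prove non-regularity, not regularity. For regular languages, pumping always works.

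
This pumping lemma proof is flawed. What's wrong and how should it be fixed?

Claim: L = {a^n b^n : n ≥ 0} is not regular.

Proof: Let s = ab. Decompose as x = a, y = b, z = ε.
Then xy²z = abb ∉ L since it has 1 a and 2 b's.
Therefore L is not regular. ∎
Error: The string s = ab might be shorter than the pumping length p.

Correction: Choose s = a^p b^p to ensure |s| ≥ p. Also, the decomposition is wrong: with |xy| ≤ p, y cannot include b's when s starts with p a's.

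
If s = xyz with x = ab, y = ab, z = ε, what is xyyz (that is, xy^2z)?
ababab

Given x = 'ab', y = 'ab', z = '' and i = 2:

xy^2z = x + y·y·...·y (2 times) + z
       = 'ab' + 'ab'^2 + ''
       = 'ab' + 'abab' + ''
       = 'ababab'

The pumped string is 'ababab' with length 6.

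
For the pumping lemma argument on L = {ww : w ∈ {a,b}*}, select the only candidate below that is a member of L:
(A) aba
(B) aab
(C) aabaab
(C) aabaab

The pumping lemma is applied to a string s that lies in L, so first check membership of each option:
- (A) aba has odd length 3, so it cannot be written as ww and is not in L ✗
- (B) aab has odd length 3, so it cannot be written as ww and is not in L ✗
- (C) aabaab splits into halves aab · aab, which are equal, so it is in L (w = aab) ✓

Only (C) aabaab is in L, so it is the only candidate that could play the role of s.
(In a complete proof one picks s in terms of the pumping length p so that |s| ≥ p is guaranteed; a fixed string like aabaab illustrates the shape of such an s.)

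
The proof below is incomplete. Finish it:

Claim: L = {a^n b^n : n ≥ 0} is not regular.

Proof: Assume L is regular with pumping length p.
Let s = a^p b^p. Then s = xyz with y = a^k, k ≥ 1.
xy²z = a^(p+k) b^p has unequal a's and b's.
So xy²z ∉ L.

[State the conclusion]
This contradicts the pumping lemma for regular languages,
which guarantees xy^i z ∈ L for all i ≥ 0.

Since our assumption that L is regular leads to a contradiction,
we conclude that L = {a^n b^n : n ≥ 0} is NOT regular. ∎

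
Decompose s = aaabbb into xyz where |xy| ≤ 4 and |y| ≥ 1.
x = 'aa', y = 'a', z = 'bbb'

For s = aaabbb and p = 4, one valid decomposition is:
- x = 'aa' (length 2)
- y = 'a' (length 1)
- z = 'bbb' (length 3)

Verification:
- xyz = 'aa' + 'a' + 'bbb' = aaabbb ✓
- |xy| = 3 ≤ 4 ✓
- |y| = 1 > 0 ✓

All pumping lemma constraints are satisfied.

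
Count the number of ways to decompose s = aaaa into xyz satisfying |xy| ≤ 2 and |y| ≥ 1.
3

For s = 'aaaa' with pumping length p = 2:

Constraints: |xy| ≤ 2, |y| > 0

Valid decompositions (|xy| ≤ p, |y| ≥ 1):
  • x='', y='a', z='aaa'
  • x='a', y='a', z='aa'
  • x='', y='aa', z='aa'

Total count: 3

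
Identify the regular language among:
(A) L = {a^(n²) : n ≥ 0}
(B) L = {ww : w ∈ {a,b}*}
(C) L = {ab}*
(C) {ab}*

(C) L = {ab}* is regular.

This can be recognized by a finite automaton (DFA/NFA).
Regular expressions like {ab}* define regular languages.

The other choices are not regular:
- {a^(n²) : n ≥ 0}: After pumping, length is no longer a perfect square
- {ww : w ∈ {a,b}*}: After pumping, the two halves no longer match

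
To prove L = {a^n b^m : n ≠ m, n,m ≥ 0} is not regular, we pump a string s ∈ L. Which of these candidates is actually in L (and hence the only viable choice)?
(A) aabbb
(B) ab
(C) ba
(A) aabbb

The pumping lemma is applied to a string s that lies in L, so first check membership of each option:
- (A) aabbb = a^2 b^3 with 2 ≠ 3, so it is in L ✓
- (B) ab = a^1 b^1 has n = m = 1, so it is not in L ✗
- (C) ba has an a after a b, so it is not of the form a^n b^m and is not in L ✗

Only (A) aabbb is in L, so it is the only candidate that could play the role of s.
(In a complete proof one picks s in terms of the pumping length p so that |s| ≥ p is guaranteed; a fixed string like aabbb illustrates the shape of such an s.)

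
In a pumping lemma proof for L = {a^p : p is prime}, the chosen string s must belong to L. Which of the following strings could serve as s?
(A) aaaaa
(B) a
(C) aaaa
(A) aaaaa

The pumping lemma is applied to a string s that lies in L, so first check membership of each option:
- (A) aaaaa has length 5, which is prime, so it is in L ✓
- (B) a has length 1, which is not prime, so it is not in L ✗
- (C) aaaa has length 4 = 2 × 2, which is not prime, so it is not in L ✗

Only (A) aaaaa is in L, so it is the only candidate that could play the role of s.
(In a complete proof one picks s in terms of the pumping length p so that |s| ≥ p is guaranteed; a fixed string like aaaaa illustrates the shape of such an s.)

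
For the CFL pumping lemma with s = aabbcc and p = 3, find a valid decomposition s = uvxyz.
u='aa', v='b', x='b', y='c', z='c'

For s = aabbcc with pumping length p = 3:

One valid decomposition:
- u = 'aa'
- v = 'b'
- x = 'b'
- y = 'c'
- z = 'c'

Verification:
- uvxyz = 'aa' + 'b' + 'b' + 'c' + 'c' = aabbcc ✓
- |vxy| = |'bbc'| = 3 ≤ 3 ✓
- |vy| = |'bc'| = 2 > 0 ✓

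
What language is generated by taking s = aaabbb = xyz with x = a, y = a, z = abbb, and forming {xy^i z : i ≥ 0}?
{xy^i z : i ≥ 0} = {a^(2+i) b^3 : i ≥ 0} = {aabbb, aaabbb, aaaabbb, ...}

With x = a, y = a, z = abbb: Starting with aaabbb and pumping the second 'a', we get strings with 2+i a's followed by 3 b's for i = 0, 1, 2, ...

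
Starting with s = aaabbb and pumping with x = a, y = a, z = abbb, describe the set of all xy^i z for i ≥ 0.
{xy^i z : i ≥ 0} = {a^(2+i) b^3 : i ≥ 0} = {aabbb, aaabbb, aaaabbb, ...}

With x = a, y = a, z = abbb: Starting with aaabbb and pumping the second 'a', we get strings with 2+i a's followed by 3 b's for i = 0, 1, 2, ...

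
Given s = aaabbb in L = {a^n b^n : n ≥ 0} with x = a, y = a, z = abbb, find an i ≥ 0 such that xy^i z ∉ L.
i = 3

xy³z = a · aaa · abbb = aaaaabbb; aaaaabbb has 5 a's and 3 b's; 5 ≠ 3, so it is not in L.
(Other choices also work, e.g. i = 0, 2; only i = 1 is guaranteed to stay in L since xy¹z = s.)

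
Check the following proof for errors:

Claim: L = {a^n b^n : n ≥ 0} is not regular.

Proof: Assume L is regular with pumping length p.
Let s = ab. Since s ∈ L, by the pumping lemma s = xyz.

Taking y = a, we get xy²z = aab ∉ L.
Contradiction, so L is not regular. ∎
The proof is INCORRECT.

Error: The string s = ab may be shorter than p.
The pumping lemma only applies to strings with |s| ≥ p, and p is not under our control.
We must choose s in terms of p, e.g. s = a^p b^p, to ensure |s| ≥ p.
(The proof also fixes one particular y; a valid argument must handle every decomposition with |xy| ≤ p and |y| ≥ 1 — for s = a^p b^p this forces y = a^k, and then xy²z = a^(p+k) b^p ∉ L.)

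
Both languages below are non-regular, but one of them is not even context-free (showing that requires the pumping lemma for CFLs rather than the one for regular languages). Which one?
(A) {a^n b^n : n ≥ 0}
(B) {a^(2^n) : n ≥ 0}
(B) {a^(2^n) : n ≥ 0}

(B) {a^(2^n) : n ≥ 0} requires the CFL pumping lemma.

- {a^n b^n : n ≥ 0} is context-free (but not regular)
  • Can be shown non-regular with the regular pumping lemma
  • After pumping, the number of a's and b's become unequal

- {a^(2^n) : n ≥ 0} is NOT context-free
  • Requires the CFL pumping lemma to prove
  • Gaps between powers of 2 grow exponentially

The CFL pumping lemma is "stronger" in that it can prove non-membership
in the larger class of context-free languages.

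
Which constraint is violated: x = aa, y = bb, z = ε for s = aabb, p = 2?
Violated: |xy| ≤ p

The decomposition x = aa, y = bb, z = ε for s = aabb with p = 2
violates the constraint: |xy| ≤ p

|xy| = |aabb| = 4 > 2 = p. The decomposition puts too many characters in xy.

Pumping lemma constraints:
1. xyz = s (decomposition is valid)
2. |xy| ≤ p
3. |y| > 0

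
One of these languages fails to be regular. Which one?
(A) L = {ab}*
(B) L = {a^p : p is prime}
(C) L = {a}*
(B) {a^p : p is prime}

(B) L = {a^p : p is prime} is NOT regular.

The pumping lemma can be used to prove this:
After pumping, the length becomes composite

The other languages are regular because they can be recognized by finite automata.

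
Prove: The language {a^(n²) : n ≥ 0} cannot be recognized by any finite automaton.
Assume for contradiction that L is regular, and let p ≥ 1 be the pumping length given by the pumping lemma.
Choose s = a^(p²). Then s ∈ L and |s| = p² ≥ p.
By the pumping lemma, s = xyz for some x, y, z with |xy| ≤ p, |y| ≥ 1, and xy^i z ∈ L for every i ≥ 0.
Here y = a^k for some k with 1 ≤ k ≤ |xy| ≤ p.

Take i = 2: |xy²z| = p² + k.
Now p² < p² + k ≤ p² + p < p² + 2p + 1 = (p + 1)².
So |xy²z| lies strictly between the consecutive squares p² and (p + 1)², hence is not a perfect square, and xy²z ∉ L.

This contradicts the pumping lemma, which requires xy^i z ∈ L for all i ≥ 0.
Hence L = {a^(n²) : n ≥ 0} is not regular. ∎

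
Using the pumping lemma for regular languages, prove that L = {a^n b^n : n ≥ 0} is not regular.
Assume for contradiction that L is regular, and let p ≥ 1 be the pumping length given by the pumping lemma.
Choose s = a^p b^p. Then s ∈ L and |s| = 2p ≥ p.
By the pumping lemma, s = xyz for some x, y, z with |xy| ≤ p, |y| ≥ 1, and xy^i z ∈ L for every i ≥ 0.
Since |xy| ≤ p and the first p symbols of s are all a's, we must have y = a^k for some k with 1 ≤ k ≤ p.

Take i = 0: xy⁰z = a^(p − k) b^p.
This string has p − k a's but p b's, and p − k < p because k ≥ 1. So xy⁰z ∉ L.

This contradicts the pumping lemma, which requires xy^i z ∈ L for all i ≥ 0.
Hence L = {a^n b^n : n ≥ 0} is not regular. ∎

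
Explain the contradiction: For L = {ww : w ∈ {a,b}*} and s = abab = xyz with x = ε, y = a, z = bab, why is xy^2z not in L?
xy²z = aabab ∉ L

Pumping with i = 2 replaces y = a by y² = aa:
- Original: s = xyz = abab; abab splits into halves ab · ab, which are equal, so it is in L (w = ab)
- Pumped: xy²z = ε · aa · bab = aabab
- aabab has odd length 5, so it cannot be written as ww and is not in L

The pumping lemma would require xy²z ∈ L, so this decomposition yields a contradiction.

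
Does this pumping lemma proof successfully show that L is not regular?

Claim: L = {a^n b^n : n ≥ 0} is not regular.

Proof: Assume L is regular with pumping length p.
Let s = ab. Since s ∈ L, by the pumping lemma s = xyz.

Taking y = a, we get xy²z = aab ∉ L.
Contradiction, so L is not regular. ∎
The proof is INCORRECT.

Error: The string s = ab may be shorter than p.
The pumping lemma only applies to strings with |s| ≥ p, and p is not under our control.
We must choose s in terms of p, e.g. s = a^p b^p, to ensure |s| ≥ p.
(The proof also fixes one particular y; a valid argument must handle every decomposition with |xy| ≤ p and |y| ≥ 1 — for s = a^p b^p this forces y = a^k, and then xy²z = a^(p+k) b^p ∉ L.)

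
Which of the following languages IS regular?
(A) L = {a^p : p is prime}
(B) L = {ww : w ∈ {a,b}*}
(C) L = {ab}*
(C) {ab}*

(C) L = {ab}* is regular.

This can be recognized by a finite automaton (DFA/NFA).
Regular expressions like {ab}* define regular languages.

The other choices are not regular:
- {ww : w ∈ {a,b}*}: After pumping, the two halves no longer match
- {a^p : p is prime}: After pumping, the length becomes composite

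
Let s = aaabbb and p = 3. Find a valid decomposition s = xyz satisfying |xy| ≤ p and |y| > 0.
x = '', y = 'aaa', z = 'bbb'

For s = aaabbb and p = 3, one valid decomposition is:
- x = '' (length 0)
- y = 'aaa' (length 3)
- z = 'bbb' (length 3)

Verification:
- xyz = '' + 'aaa' + 'bbb' = aaabbb ✓
- |xy| = 3 ≤ 3 ✓
- |y| = 3 > 0 ✓

All pumping lemma constraints are satisfied.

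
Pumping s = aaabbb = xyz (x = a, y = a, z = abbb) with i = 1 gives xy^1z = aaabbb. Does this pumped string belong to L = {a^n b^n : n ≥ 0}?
Yes

xy¹z = a · a · abbb = aaabbb.
aaabbb = a^3 b^3 has equal counts (3 = 3), so it is in L.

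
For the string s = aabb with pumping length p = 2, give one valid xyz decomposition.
x = '', y = 'a', z = 'abb'

For s = aabb and p = 2, one valid decomposition is:
- x = '' (length 0)
- y = 'a' (length 1)
- z = 'abb' (length 3)

Verification:
- xyz = '' + 'a' + 'abb' = aabb ✓
- |xy| = 1 ≤ 2 ✓
- |y| = 1 > 0 ✓

All pumping lemma constraints are satisfied.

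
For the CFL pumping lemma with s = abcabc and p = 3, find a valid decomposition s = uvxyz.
u='ab', v='c', x='a', y='b', z='c'

For s = abcabc with pumping length p = 3:

One valid decomposition:
- u = 'ab'
- v = 'c'
- x = 'a'
- y = 'b'
- z = 'c'

Verification:
- uvxyz = 'ab' + 'c' + 'a' + 'b' + 'c' = abcabc ✓
- |vxy| = |'cab'| = 3 ≤ 3 ✓
- |vy| = |'cb'| = 2 > 0 ✓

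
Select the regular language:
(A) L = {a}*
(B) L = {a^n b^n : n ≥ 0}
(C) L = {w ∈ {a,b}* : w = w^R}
(A) {a}*

(A) L = {a}* is regular.

This can be recognized by a finite automaton (DFA/NFA).
Regular expressions like {a}* define regular languages.

The other choices are not regular:
- {w ∈ {a,b}* : w = w^R}: After pumping, the string is no longer symmetric
- {a^n b^n : n ≥ 0}: After pumping, the number of a's and b's become unequal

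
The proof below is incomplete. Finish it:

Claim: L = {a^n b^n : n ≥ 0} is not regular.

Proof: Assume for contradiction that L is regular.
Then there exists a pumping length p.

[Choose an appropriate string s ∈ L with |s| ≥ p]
s = a^p b^p

This string is in L (has equal a's and b's) and has length 2p ≥ p.
Any decomposition xyz with |xy| ≤ p means y consists only of a's,
so pumping will unbalance the counts.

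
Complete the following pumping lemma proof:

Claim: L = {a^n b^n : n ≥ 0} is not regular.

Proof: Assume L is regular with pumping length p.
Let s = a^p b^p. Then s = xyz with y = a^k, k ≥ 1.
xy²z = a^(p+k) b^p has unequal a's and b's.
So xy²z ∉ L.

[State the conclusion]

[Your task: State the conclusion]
This contradicts the pumping lemma for regular languages,
which guarantees xy^i z ∈ L for all i ≥ 0.

Since our assumption that L is regular leads to a contradiction,
we conclude that L = {a^n b^n : n ≥ 0} is NOT regular. ∎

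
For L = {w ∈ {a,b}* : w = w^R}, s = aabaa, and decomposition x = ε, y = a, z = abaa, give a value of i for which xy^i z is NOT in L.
i = 0

xy⁰z = ε · ε · abaa = abaa; abaa reversed is aaba ≠ abaa, so it is not a palindrome and is not in L.
(Other choices also work, e.g. i = 2, 3; only i = 1 is guaranteed to stay in L since xy¹z = s.)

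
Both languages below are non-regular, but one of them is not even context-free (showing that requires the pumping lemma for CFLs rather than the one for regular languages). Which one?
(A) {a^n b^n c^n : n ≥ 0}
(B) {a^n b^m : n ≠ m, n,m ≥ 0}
(A) {a^n b^n c^n : n ≥ 0}

(A) {a^n b^n c^n : n ≥ 0} requires the CFL pumping lemma.

- {a^n b^m : n ≠ m, n,m ≥ 0} is context-free (but not regular)
  • Can be shown non-regular with the regular pumping lemma
  • After pumping a's, we can make n = m

- {a^n b^n c^n : n ≥ 0} is NOT context-free
  • Requires the CFL pumping lemma to prove
  • Cannot maintain three equal counts simultaneously

The CFL pumping lemma is "stronger" in that it can prove non-membership
in the larger class of context-free languages.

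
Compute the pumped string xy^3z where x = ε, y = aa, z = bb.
aaaaaabb

Given x = '', y = 'aa', z = 'bb' and i = 3:

xy^3z = x + y·y·...·y (3 times) + z
       = '' + 'aa'^3 + 'bb'
       = '' + 'aaaaaa' + 'bb'
       = 'aaaaaabb'

The pumped string is 'aaaaaabb' with length 8.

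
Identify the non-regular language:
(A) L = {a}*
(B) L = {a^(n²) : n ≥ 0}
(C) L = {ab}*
(B) {a^(n²) : n ≥ 0}

(B) L = {a^(n²) : n ≥ 0} is NOT regular.

The pumping lemma can be used to prove this:
After pumping, length is no longer a perfect square

The other languages are regular because they can be recognized by finite automata.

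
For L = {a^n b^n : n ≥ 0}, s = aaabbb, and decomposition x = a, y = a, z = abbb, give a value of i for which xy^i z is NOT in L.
i = 0

xy⁰z = a · ε · abbb = aabbb; aabbb has 2 a's and 3 b's; 2 ≠ 3, so it is not in L.
(Other choices also work, e.g. i = 2, 3; only i = 1 is guaranteed to stay in L since xy¹z = s.)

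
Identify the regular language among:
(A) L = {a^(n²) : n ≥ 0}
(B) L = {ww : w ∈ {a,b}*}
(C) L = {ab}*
(C) {ab}*

(C) L = {ab}* is regular.

This can be recognized by a finite automaton (DFA/NFA).
Regular expressions like {ab}* define regular languages.

The other choices are not regular:
- {a^(n²) : n ≥ 0}: After pumping, length is no longer a perfect square
- {ww : w ∈ {a,b}*}: After pumping, the two halves no longer match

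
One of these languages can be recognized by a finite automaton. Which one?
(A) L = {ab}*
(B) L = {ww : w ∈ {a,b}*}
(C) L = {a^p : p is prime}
(A) {ab}*

(A) L = {ab}* is regular.

This can be recognized by a finite automaton (DFA/NFA).
Regular expressions like {ab}* define regular languages.

The other choices are not regular:
- {a^p : p is prime}: After pumping, the length becomes composite
- {ww : w ∈ {a,b}*}: After pumping, the two halves no longer match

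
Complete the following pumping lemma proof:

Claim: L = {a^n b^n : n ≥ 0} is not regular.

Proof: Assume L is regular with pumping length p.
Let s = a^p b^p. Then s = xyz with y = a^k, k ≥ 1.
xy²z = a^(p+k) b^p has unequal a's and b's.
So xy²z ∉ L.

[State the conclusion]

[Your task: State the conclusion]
This contradicts the pumping lemma for regular languages,
which guarantees xy^i z ∈ L for all i ≥ 0.

Since our assumption that L is regular leads to a contradiction,
we conclude that L = {a^n b^n : n ≥ 0} is NOT regular. ∎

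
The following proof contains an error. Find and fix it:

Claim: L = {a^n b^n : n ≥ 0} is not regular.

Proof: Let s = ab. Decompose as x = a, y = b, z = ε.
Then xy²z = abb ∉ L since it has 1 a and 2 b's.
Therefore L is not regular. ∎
Error: The string s = ab might be shorter than the pumping length p.

Correction: Choose s = a^p b^p to ensure |s| ≥ p. Also, the decomposition is wrong: with |xy| ≤ p, y cannot include b's when s starts with p a's.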